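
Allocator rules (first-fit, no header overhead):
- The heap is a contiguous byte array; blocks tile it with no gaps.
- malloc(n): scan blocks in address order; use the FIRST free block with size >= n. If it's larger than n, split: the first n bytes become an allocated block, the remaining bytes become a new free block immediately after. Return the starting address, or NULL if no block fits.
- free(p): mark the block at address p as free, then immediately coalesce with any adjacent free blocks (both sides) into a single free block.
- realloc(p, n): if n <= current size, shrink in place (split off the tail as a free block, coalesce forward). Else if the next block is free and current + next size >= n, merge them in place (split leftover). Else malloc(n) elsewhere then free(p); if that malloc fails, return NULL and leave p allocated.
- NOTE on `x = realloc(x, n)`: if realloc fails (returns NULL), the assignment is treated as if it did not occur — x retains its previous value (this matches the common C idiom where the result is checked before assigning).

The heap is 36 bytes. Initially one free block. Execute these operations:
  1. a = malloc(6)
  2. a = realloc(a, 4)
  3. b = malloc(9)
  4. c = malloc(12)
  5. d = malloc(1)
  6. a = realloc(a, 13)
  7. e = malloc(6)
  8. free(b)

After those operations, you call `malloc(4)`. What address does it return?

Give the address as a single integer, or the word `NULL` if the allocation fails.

Answer: 4

Derivation:
Op 1: a = malloc(6) -> a = 0; heap: [0-5 ALLOC][6-35 FREE]
Op 2: a = realloc(a, 4) -> a = 0; heap: [0-3 ALLOC][4-35 FREE]
Op 3: b = malloc(9) -> b = 4; heap: [0-3 ALLOC][4-12 ALLOC][13-35 FREE]
Op 4: c = malloc(12) -> c = 13; heap: [0-3 ALLOC][4-12 ALLOC][13-24 ALLOC][25-35 FREE]
Op 5: d = malloc(1) -> d = 25; heap: [0-3 ALLOC][4-12 ALLOC][13-24 ALLOC][25-25 ALLOC][26-35 FREE]
Op 6: a = realloc(a, 13) -> NULL (a unchanged); heap: [0-3 ALLOC][4-12 ALLOC][13-24 ALLOC][25-25 ALLOC][26-35 FREE]
Op 7: e = malloc(6) -> e = 26; heap: [0-3 ALLOC][4-12 ALLOC][13-24 ALLOC][25-25 ALLOC][26-31 ALLOC][32-35 FREE]
Op 8: free(b) -> (freed b); heap: [0-3 ALLOC][4-12 FREE][13-24 ALLOC][25-25 ALLOC][26-31 ALLOC][32-35 FREE]
malloc(4): first-fit scan over [0-3 ALLOC][4-12 FREE][13-24 ALLOC][25-25 ALLOC][26-31 ALLOC][32-35 FREE] -> 4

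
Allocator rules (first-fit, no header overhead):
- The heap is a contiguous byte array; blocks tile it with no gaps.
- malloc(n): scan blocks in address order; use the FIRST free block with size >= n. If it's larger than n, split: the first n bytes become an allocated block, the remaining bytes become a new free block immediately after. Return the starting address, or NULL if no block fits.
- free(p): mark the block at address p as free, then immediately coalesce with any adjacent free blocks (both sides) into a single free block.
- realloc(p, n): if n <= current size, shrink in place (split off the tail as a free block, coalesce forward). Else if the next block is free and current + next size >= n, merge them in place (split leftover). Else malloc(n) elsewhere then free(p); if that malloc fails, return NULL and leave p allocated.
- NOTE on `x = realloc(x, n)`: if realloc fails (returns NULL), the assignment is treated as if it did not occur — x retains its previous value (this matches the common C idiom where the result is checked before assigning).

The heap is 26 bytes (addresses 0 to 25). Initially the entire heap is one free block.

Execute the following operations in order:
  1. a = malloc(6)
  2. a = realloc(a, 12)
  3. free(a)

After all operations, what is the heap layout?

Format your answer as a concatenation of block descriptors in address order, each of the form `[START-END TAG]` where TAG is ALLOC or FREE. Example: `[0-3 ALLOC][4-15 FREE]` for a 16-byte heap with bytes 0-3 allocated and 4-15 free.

Answer: [0-25 FREE]

Derivation:
Op 1: a = malloc(6) -> a = 0; heap: [0-5 ALLOC][6-25 FREE]
Op 2: a = realloc(a, 12) -> a = 0; heap: [0-11 ALLOC][12-25 FREE]
Op 3: free(a) -> (freed a); heap: [0-25 FREE]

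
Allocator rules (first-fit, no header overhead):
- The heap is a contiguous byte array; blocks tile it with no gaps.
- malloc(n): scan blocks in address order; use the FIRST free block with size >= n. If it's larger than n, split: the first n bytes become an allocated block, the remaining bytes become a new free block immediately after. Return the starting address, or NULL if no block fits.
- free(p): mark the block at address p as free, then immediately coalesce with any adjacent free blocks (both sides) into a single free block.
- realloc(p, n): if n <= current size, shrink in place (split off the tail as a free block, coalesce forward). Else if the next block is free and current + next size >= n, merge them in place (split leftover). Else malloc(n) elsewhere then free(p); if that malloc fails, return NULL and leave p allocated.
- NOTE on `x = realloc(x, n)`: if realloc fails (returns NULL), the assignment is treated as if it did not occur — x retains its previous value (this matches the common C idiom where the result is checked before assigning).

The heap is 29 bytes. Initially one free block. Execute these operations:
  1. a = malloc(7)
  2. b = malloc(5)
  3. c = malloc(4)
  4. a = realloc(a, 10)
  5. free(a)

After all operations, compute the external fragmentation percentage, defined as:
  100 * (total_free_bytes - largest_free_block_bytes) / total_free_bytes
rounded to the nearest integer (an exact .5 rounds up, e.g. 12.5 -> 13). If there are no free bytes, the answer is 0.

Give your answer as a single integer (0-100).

Answer: 35

Derivation:
Op 1: a = malloc(7) -> a = 0; heap: [0-6 ALLOC][7-28 FREE]
Op 2: b = malloc(5) -> b = 7; heap: [0-6 ALLOC][7-11 ALLOC][12-28 FREE]
Op 3: c = malloc(4) -> c = 12; heap: [0-6 ALLOC][7-11 ALLOC][12-15 ALLOC][16-28 FREE]
Op 4: a = realloc(a, 10) -> a = 16; heap: [0-6 FREE][7-11 ALLOC][12-15 ALLOC][16-25 ALLOC][26-28 FREE]
Op 5: free(a) -> (freed a); heap: [0-6 FREE][7-11 ALLOC][12-15 ALLOC][16-28 FREE]
Free blocks: [7 13] total_free=20 largest=13 -> 100*(20-13)/20 = 700/20 = 35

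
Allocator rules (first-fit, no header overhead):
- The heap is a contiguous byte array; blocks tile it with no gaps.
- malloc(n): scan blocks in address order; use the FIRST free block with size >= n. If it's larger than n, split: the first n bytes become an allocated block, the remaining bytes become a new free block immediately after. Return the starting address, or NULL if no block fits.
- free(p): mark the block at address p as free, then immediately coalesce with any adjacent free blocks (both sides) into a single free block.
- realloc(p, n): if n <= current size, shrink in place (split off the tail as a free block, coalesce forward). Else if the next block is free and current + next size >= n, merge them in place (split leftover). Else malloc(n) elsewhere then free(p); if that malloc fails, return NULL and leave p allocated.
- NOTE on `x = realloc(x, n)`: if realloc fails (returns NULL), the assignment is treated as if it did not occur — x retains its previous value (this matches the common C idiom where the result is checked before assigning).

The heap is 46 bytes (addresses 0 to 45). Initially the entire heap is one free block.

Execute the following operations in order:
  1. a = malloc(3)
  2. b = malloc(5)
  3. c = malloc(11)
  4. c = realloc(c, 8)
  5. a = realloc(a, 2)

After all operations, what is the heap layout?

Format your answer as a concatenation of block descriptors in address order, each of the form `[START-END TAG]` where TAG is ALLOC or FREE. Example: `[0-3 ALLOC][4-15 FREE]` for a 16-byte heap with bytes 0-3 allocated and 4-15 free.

Answer: [0-1 ALLOC][2-2 FREE][3-7 ALLOC][8-15 ALLOC][16-45 FREE]

Derivation:
Op 1: a = malloc(3) -> a = 0; heap: [0-2 ALLOC][3-45 FREE]
Op 2: b = malloc(5) -> b = 3; heap: [0-2 ALLOC][3-7 ALLOC][8-45 FREE]
Op 3: c = malloc(11) -> c = 8; heap: [0-2 ALLOC][3-7 ALLOC][8-18 ALLOC][19-45 FREE]
Op 4: c = realloc(c, 8) -> c = 8; heap: [0-2 ALLOC][3-7 ALLOC][8-15 ALLOC][16-45 FREE]
Op 5: a = realloc(a, 2) -> a = 0; heap: [0-1 ALLOC][2-2 FREE][3-7 ALLOC][8-15 ALLOC][16-45 FREE]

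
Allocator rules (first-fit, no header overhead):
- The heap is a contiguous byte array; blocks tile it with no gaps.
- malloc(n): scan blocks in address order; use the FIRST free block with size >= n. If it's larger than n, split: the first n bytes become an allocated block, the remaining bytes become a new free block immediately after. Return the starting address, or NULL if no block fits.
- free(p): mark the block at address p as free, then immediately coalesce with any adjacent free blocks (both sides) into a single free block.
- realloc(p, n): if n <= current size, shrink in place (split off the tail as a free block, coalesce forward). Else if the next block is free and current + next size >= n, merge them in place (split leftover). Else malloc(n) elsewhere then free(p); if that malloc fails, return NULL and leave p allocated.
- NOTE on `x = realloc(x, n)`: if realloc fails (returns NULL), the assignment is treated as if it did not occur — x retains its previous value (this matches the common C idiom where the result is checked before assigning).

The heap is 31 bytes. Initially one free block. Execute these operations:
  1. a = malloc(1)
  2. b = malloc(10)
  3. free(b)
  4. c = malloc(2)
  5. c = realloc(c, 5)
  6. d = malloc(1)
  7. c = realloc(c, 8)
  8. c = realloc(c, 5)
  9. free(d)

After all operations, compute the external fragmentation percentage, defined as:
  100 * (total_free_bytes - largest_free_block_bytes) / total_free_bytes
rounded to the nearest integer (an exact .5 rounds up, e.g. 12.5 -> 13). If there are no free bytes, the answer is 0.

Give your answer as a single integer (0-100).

Answer: 24

Derivation:
Op 1: a = malloc(1) -> a = 0; heap: [0-0 ALLOC][1-30 FREE]
Op 2: b = malloc(10) -> b = 1; heap: [0-0 ALLOC][1-10 ALLOC][11-30 FREE]
Op 3: free(b) -> (freed b); heap: [0-0 ALLOC][1-30 FREE]
Op 4: c = malloc(2) -> c = 1; heap: [0-0 ALLOC][1-2 ALLOC][3-30 FREE]
Op 5: c = realloc(c, 5) -> c = 1; heap: [0-0 ALLOC][1-5 ALLOC][6-30 FREE]
Op 6: d = malloc(1) -> d = 6; heap: [0-0 ALLOC][1-5 ALLOC][6-6 ALLOC][7-30 FREE]
Op 7: c = realloc(c, 8) -> c = 7; heap: [0-0 ALLOC][1-5 FREE][6-6 ALLOC][7-14 ALLOC][15-30 FREE]
Op 8: c = realloc(c, 5) -> c = 7; heap: [0-0 ALLOC][1-5 FREE][6-6 ALLOC][7-11 ALLOC][12-30 FREE]
Op 9: free(d) -> (freed d); heap: [0-0 ALLOC][1-6 FREE][7-11 ALLOC][12-30 FREE]
Free blocks: [6 19] total_free=25 largest=19 -> 100*(25-19)/25 = 600/25 = 24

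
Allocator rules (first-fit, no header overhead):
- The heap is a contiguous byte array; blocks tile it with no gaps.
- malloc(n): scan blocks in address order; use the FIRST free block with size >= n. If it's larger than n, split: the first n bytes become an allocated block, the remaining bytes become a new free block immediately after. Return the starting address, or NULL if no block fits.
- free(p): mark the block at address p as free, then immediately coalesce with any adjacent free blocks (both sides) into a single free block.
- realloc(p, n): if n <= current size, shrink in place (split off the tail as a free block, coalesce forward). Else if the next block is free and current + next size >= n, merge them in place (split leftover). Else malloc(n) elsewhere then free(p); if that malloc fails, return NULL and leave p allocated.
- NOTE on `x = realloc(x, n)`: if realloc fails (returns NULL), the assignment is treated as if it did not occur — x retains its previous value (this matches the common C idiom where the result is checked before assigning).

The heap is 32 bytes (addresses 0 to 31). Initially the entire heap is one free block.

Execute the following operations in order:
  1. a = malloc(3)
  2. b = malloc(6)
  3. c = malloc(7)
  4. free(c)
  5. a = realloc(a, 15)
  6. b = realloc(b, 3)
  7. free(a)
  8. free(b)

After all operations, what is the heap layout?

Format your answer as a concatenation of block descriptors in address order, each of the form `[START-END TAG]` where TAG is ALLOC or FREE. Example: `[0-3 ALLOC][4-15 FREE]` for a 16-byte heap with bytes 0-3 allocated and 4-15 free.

Answer: [0-31 FREE]

Derivation:
Op 1: a = malloc(3) -> a = 0; heap: [0-2 ALLOC][3-31 FREE]
Op 2: b = malloc(6) -> b = 3; heap: [0-2 ALLOC][3-8 ALLOC][9-31 FREE]
Op 3: c = malloc(7) -> c = 9; heap: [0-2 ALLOC][3-8 ALLOC][9-15 ALLOC][16-31 FREE]
Op 4: free(c) -> (freed c); heap: [0-2 ALLOC][3-8 ALLOC][9-31 FREE]
Op 5: a = realloc(a, 15) -> a = 9; heap: [0-2 FREE][3-8 ALLOC][9-23 ALLOC][24-31 FREE]
Op 6: b = realloc(b, 3) -> b = 3; heap: [0-2 FREE][3-5 ALLOC][6-8 FREE][9-23 ALLOC][24-31 FREE]
Op 7: free(a) -> (freed a); heap: [0-2 FREE][3-5 ALLOC][6-31 FREE]
Op 8: free(b) -> (freed b); heap: [0-31 FREE]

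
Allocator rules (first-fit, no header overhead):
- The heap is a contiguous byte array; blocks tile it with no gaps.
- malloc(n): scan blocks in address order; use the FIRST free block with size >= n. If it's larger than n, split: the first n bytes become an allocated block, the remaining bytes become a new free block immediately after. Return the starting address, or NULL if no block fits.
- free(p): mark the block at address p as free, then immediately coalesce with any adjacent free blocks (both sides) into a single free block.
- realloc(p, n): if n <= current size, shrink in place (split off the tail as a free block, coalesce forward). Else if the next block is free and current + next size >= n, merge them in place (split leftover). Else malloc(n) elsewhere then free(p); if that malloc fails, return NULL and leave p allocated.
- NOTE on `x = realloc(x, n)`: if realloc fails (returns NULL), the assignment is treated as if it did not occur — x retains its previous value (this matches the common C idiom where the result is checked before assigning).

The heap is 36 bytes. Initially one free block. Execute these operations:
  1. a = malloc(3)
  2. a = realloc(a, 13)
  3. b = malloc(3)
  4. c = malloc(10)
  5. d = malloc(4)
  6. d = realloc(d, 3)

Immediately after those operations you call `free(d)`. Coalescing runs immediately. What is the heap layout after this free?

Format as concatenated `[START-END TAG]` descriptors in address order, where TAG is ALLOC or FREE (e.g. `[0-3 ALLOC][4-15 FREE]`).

Op 1: a = malloc(3) -> a = 0; heap: [0-2 ALLOC][3-35 FREE]
Op 2: a = realloc(a, 13) -> a = 0; heap: [0-12 ALLOC][13-35 FREE]
Op 3: b = malloc(3) -> b = 13; heap: [0-12 ALLOC][13-15 ALLOC][16-35 FREE]
Op 4: c = malloc(10) -> c = 16; heap: [0-12 ALLOC][13-15 ALLOC][16-25 ALLOC][26-35 FREE]
Op 5: d = malloc(4) -> d = 26; heap: [0-12 ALLOC][13-15 ALLOC][16-25 ALLOC][26-29 ALLOC][30-35 FREE]
Op 6: d = realloc(d, 3) -> d = 26; heap: [0-12 ALLOC][13-15 ALLOC][16-25 ALLOC][26-28 ALLOC][29-35 FREE]
free(d): d = 26 -> block [26-28 ALLOC]; mark free, coalesce with adjacent free neighbors -> [0-12 ALLOC][13-15 ALLOC][16-25 ALLOC][26-35 FREE]

Answer: [0-12 ALLOC][13-15 ALLOC][16-25 ALLOC][26-35 FREE]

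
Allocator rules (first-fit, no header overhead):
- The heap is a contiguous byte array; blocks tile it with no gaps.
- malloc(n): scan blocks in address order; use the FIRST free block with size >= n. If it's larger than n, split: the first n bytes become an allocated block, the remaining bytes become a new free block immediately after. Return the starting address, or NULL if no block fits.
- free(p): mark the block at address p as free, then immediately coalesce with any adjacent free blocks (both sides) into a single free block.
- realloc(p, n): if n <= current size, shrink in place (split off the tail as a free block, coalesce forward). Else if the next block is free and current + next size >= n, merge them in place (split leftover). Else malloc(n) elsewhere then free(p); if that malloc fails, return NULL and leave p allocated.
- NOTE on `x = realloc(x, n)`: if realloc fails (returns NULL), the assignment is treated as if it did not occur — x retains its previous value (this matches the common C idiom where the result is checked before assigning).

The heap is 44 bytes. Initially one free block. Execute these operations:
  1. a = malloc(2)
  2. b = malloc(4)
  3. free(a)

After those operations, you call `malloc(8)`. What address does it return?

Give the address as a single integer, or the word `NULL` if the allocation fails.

Op 1: a = malloc(2) -> a = 0; heap: [0-1 ALLOC][2-43 FREE]
Op 2: b = malloc(4) -> b = 2; heap: [0-1 ALLOC][2-5 ALLOC][6-43 FREE]
Op 3: free(a) -> (freed a); heap: [0-1 FREE][2-5 ALLOC][6-43 FREE]
malloc(8): first-fit scan over [0-1 FREE][2-5 ALLOC][6-43 FREE] -> 6

Answer: 6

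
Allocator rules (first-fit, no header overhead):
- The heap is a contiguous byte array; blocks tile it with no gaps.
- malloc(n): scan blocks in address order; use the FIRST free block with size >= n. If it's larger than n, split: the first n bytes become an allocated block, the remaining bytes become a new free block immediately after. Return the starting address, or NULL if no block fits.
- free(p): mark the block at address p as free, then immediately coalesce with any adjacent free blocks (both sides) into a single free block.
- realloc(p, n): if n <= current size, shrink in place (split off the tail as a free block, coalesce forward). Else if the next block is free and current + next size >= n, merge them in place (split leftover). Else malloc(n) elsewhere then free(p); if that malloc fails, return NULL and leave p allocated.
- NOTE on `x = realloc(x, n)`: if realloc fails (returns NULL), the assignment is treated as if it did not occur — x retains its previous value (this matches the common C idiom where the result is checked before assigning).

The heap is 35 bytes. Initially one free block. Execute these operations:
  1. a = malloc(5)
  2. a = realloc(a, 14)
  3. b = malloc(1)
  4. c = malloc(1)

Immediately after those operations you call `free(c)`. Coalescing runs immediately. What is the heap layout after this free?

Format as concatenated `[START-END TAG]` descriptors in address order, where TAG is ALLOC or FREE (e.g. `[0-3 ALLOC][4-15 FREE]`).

Op 1: a = malloc(5) -> a = 0; heap: [0-4 ALLOC][5-34 FREE]
Op 2: a = realloc(a, 14) -> a = 0; heap: [0-13 ALLOC][14-34 FREE]
Op 3: b = malloc(1) -> b = 14; heap: [0-13 ALLOC][14-14 ALLOC][15-34 FREE]
Op 4: c = malloc(1) -> c = 15; heap: [0-13 ALLOC][14-14 ALLOC][15-15 ALLOC][16-34 FREE]
free(c): c = 15 -> block [15-15 ALLOC]; mark free, coalesce with adjacent free neighbors -> [0-13 ALLOC][14-14 ALLOC][15-34 FREE]

Answer: [0-13 ALLOC][14-14 ALLOC][15-34 FREE]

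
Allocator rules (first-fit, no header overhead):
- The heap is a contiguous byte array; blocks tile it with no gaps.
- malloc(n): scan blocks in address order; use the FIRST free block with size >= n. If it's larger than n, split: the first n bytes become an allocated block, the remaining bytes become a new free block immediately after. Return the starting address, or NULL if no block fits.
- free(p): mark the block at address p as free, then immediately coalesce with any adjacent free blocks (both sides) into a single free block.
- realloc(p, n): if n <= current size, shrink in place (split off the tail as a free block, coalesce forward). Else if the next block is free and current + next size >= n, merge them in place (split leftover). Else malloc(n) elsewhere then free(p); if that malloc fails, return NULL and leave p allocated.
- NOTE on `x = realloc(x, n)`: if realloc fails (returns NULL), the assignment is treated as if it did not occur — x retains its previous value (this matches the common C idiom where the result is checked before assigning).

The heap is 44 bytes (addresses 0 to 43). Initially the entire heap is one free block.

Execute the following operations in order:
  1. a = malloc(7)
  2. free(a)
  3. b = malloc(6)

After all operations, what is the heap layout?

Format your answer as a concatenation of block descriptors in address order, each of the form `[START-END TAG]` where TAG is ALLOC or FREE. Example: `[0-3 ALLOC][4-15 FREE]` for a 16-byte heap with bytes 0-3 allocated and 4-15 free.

Op 1: a = malloc(7) -> a = 0; heap: [0-6 ALLOC][7-43 FREE]
Op 2: free(a) -> (freed a); heap: [0-43 FREE]
Op 3: b = malloc(6) -> b = 0; heap: [0-5 ALLOC][6-43 FREE]

Answer: [0-5 ALLOC][6-43 FREE]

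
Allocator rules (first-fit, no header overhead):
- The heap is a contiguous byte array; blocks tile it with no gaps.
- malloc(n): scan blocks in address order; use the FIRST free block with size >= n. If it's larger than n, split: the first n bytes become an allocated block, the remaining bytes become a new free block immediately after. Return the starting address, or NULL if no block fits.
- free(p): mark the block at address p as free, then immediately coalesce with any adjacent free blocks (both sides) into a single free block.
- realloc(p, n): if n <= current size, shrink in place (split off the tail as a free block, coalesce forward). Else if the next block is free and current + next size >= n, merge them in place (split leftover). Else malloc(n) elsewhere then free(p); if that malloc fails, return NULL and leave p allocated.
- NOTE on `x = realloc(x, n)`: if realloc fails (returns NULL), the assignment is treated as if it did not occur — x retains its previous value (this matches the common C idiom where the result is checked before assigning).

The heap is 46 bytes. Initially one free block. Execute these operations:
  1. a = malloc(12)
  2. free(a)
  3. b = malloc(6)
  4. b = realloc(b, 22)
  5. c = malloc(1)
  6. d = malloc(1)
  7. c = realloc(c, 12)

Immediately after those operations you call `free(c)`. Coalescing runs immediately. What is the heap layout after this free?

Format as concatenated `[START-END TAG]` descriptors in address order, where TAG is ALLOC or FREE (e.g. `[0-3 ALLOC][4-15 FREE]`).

Op 1: a = malloc(12) -> a = 0; heap: [0-11 ALLOC][12-45 FREE]
Op 2: free(a) -> (freed a); heap: [0-45 FREE]
Op 3: b = malloc(6) -> b = 0; heap: [0-5 ALLOC][6-45 FREE]
Op 4: b = realloc(b, 22) -> b = 0; heap: [0-21 ALLOC][22-45 FREE]
Op 5: c = malloc(1) -> c = 22; heap: [0-21 ALLOC][22-22 ALLOC][23-45 FREE]
Op 6: d = malloc(1) -> d = 23; heap: [0-21 ALLOC][22-22 ALLOC][23-23 ALLOC][24-45 FREE]
Op 7: c = realloc(c, 12) -> c = 24; heap: [0-21 ALLOC][22-22 FREE][23-23 ALLOC][24-35 ALLOC][36-45 FREE]
free(c): c = 24 -> block [24-35 ALLOC]; mark free, coalesce with adjacent free neighbors -> [0-21 ALLOC][22-22 FREE][23-23 ALLOC][24-45 FREE]

Answer: [0-21 ALLOC][22-22 FREE][23-23 ALLOC][24-45 FREE]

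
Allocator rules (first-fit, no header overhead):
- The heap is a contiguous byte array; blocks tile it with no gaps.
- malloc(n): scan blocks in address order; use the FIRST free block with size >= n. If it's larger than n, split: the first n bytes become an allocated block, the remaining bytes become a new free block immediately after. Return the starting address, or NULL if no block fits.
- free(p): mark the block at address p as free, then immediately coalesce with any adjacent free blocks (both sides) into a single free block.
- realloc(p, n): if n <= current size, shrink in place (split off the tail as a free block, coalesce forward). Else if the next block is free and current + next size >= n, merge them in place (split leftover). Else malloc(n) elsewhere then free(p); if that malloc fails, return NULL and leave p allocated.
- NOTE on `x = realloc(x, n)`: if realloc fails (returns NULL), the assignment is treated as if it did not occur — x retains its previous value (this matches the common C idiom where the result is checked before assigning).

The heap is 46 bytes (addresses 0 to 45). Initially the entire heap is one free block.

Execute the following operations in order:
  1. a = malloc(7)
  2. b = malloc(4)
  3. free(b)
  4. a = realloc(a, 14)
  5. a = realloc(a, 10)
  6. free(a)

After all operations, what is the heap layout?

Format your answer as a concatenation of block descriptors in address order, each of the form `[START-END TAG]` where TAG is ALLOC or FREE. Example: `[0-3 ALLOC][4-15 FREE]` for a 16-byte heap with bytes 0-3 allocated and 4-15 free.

Op 1: a = malloc(7) -> a = 0; heap: [0-6 ALLOC][7-45 FREE]
Op 2: b = malloc(4) -> b = 7; heap: [0-6 ALLOC][7-10 ALLOC][11-45 FREE]
Op 3: free(b) -> (freed b); heap: [0-6 ALLOC][7-45 FREE]
Op 4: a = realloc(a, 14) -> a = 0; heap: [0-13 ALLOC][14-45 FREE]
Op 5: a = realloc(a, 10) -> a = 0; heap: [0-9 ALLOC][10-45 FREE]
Op 6: free(a) -> (freed a); heap: [0-45 FREE]

Answer: [0-45 FREE]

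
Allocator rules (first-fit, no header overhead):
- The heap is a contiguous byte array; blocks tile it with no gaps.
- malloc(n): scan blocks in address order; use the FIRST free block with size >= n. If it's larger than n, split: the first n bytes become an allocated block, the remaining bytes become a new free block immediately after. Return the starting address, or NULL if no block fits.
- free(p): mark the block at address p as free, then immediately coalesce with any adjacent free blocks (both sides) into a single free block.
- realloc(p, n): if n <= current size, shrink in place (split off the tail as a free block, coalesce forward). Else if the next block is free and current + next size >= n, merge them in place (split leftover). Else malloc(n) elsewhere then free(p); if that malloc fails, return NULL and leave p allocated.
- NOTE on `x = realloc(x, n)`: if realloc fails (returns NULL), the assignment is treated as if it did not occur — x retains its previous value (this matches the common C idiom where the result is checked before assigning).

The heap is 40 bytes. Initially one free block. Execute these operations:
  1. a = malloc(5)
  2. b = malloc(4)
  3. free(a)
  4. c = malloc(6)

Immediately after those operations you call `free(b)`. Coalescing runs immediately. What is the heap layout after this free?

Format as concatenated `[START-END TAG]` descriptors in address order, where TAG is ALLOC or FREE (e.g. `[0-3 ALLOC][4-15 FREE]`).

Op 1: a = malloc(5) -> a = 0; heap: [0-4 ALLOC][5-39 FREE]
Op 2: b = malloc(4) -> b = 5; heap: [0-4 ALLOC][5-8 ALLOC][9-39 FREE]
Op 3: free(a) -> (freed a); heap: [0-4 FREE][5-8 ALLOC][9-39 FREE]
Op 4: c = malloc(6) -> c = 9; heap: [0-4 FREE][5-8 ALLOC][9-14 ALLOC][15-39 FREE]
free(b): b = 5 -> block [5-8 ALLOC]; mark free, coalesce with adjacent free neighbors -> [0-8 FREE][9-14 ALLOC][15-39 FREE]

Answer: [0-8 FREE][9-14 ALLOC][15-39 FREE]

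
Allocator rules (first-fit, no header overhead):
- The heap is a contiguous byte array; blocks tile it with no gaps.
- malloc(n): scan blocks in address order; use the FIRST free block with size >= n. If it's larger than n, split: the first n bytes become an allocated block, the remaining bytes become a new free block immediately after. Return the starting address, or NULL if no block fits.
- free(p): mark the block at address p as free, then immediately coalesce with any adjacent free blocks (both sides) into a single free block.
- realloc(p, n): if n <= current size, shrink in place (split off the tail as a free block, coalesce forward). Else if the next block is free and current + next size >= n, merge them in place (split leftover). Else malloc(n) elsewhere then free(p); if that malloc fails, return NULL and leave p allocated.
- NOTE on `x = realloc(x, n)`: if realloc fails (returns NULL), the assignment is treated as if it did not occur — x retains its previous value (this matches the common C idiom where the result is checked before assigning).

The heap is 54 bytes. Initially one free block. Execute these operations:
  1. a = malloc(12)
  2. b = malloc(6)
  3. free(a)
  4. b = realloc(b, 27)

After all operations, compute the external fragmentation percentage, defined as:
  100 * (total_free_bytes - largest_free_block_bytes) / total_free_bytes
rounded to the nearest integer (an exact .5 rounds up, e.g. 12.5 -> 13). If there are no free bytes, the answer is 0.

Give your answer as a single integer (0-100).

Op 1: a = malloc(12) -> a = 0; heap: [0-11 ALLOC][12-53 FREE]
Op 2: b = malloc(6) -> b = 12; heap: [0-11 ALLOC][12-17 ALLOC][18-53 FREE]
Op 3: free(a) -> (freed a); heap: [0-11 FREE][12-17 ALLOC][18-53 FREE]
Op 4: b = realloc(b, 27) -> b = 12; heap: [0-11 FREE][12-38 ALLOC][39-53 FREE]
Free blocks: [12 15] total_free=27 largest=15 -> 100*(27-15)/27 = 1200/27 ≈ 44.444 -> rounds to 44

Answer: 44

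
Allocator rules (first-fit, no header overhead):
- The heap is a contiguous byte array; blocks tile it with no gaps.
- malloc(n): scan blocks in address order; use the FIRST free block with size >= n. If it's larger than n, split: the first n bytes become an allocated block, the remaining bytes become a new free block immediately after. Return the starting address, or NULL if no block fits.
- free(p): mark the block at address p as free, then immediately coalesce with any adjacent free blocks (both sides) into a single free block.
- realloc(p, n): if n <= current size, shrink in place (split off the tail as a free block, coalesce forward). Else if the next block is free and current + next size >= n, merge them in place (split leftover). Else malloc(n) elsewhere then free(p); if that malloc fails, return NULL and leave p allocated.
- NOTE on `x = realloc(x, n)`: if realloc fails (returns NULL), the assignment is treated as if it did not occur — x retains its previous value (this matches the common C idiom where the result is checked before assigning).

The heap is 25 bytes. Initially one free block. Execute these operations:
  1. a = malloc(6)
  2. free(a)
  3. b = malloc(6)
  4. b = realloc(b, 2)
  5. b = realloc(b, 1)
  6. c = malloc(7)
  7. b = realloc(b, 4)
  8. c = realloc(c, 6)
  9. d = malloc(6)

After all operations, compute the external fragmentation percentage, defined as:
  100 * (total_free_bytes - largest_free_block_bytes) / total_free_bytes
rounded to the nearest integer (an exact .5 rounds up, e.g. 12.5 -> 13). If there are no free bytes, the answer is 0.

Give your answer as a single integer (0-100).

Op 1: a = malloc(6) -> a = 0; heap: [0-5 ALLOC][6-24 FREE]
Op 2: free(a) -> (freed a); heap: [0-24 FREE]
Op 3: b = malloc(6) -> b = 0; heap: [0-5 ALLOC][6-24 FREE]
Op 4: b = realloc(b, 2) -> b = 0; heap: [0-1 ALLOC][2-24 FREE]
Op 5: b = realloc(b, 1) -> b = 0; heap: [0-0 ALLOC][1-24 FREE]
Op 6: c = malloc(7) -> c = 1; heap: [0-0 ALLOC][1-7 ALLOC][8-24 FREE]
Op 7: b = realloc(b, 4) -> b = 8; heap: [0-0 FREE][1-7 ALLOC][8-11 ALLOC][12-24 FREE]
Op 8: c = realloc(c, 6) -> c = 1; heap: [0-0 FREE][1-6 ALLOC][7-7 FREE][8-11 ALLOC][12-24 FREE]
Op 9: d = malloc(6) -> d = 12; heap: [0-0 FREE][1-6 ALLOC][7-7 FREE][8-11 ALLOC][12-17 ALLOC][18-24 FREE]
Free blocks: [1 1 7] total_free=9 largest=7 -> 100*(9-7)/9 = 200/9 ≈ 22.222 -> rounds to 22

Answer: 22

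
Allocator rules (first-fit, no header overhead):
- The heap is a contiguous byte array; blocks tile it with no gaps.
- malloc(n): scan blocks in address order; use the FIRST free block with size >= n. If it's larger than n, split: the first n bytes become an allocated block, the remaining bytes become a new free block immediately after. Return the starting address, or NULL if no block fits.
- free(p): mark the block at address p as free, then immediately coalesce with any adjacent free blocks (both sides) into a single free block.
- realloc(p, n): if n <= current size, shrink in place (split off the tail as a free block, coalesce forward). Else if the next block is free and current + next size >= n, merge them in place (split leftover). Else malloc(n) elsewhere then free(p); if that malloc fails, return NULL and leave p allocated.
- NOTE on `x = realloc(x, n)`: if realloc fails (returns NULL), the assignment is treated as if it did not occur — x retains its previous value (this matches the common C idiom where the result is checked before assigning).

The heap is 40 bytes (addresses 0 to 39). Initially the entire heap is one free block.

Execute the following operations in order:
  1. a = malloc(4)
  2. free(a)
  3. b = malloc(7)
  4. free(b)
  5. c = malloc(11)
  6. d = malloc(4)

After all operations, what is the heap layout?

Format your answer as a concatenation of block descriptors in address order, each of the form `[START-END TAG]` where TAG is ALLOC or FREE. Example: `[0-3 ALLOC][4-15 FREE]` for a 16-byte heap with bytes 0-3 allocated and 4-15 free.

Answer: [0-10 ALLOC][11-14 ALLOC][15-39 FREE]

Derivation:
Op 1: a = malloc(4) -> a = 0; heap: [0-3 ALLOC][4-39 FREE]
Op 2: free(a) -> (freed a); heap: [0-39 FREE]
Op 3: b = malloc(7) -> b = 0; heap: [0-6 ALLOC][7-39 FREE]
Op 4: free(b) -> (freed b); heap: [0-39 FREE]
Op 5: c = malloc(11) -> c = 0; heap: [0-10 ALLOC][11-39 FREE]
Op 6: d = malloc(4) -> d = 11; heap: [0-10 ALLOC][11-14 ALLOC][15-39 FREE]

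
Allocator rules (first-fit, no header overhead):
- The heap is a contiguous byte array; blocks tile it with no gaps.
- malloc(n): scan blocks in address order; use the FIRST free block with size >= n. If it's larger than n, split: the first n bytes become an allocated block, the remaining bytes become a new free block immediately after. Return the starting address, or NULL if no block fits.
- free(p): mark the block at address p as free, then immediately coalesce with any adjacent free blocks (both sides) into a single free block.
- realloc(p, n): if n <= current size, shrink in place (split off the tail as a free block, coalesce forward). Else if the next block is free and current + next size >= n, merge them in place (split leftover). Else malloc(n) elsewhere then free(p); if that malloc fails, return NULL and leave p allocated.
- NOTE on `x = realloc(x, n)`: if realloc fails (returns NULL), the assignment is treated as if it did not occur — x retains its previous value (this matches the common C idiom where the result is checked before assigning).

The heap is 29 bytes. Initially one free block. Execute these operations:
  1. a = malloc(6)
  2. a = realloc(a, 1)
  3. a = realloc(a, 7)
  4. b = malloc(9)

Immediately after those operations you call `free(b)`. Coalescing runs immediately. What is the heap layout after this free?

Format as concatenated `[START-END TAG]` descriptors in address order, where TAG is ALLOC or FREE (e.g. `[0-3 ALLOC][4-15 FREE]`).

Op 1: a = malloc(6) -> a = 0; heap: [0-5 ALLOC][6-28 FREE]
Op 2: a = realloc(a, 1) -> a = 0; heap: [0-0 ALLOC][1-28 FREE]
Op 3: a = realloc(a, 7) -> a = 0; heap: [0-6 ALLOC][7-28 FREE]
Op 4: b = malloc(9) -> b = 7; heap: [0-6 ALLOC][7-15 ALLOC][16-28 FREE]
free(b): b = 7 -> block [7-15 ALLOC]; mark free, coalesce with adjacent free neighbors -> [0-6 ALLOC][7-28 FREE]

Answer: [0-6 ALLOC][7-28 FREE]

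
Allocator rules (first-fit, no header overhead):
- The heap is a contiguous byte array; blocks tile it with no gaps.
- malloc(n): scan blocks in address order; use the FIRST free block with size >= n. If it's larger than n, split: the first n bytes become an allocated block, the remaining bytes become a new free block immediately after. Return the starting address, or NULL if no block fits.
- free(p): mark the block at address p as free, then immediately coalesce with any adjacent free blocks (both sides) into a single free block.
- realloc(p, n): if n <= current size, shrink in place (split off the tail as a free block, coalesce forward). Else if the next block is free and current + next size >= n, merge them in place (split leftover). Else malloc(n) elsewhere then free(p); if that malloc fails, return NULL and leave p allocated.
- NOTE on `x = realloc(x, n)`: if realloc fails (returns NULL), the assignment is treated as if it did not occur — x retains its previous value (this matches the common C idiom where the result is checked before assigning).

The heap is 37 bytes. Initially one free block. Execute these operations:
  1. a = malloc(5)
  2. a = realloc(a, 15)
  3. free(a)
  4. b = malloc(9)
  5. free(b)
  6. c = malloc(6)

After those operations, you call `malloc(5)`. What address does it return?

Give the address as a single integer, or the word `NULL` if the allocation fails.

Op 1: a = malloc(5) -> a = 0; heap: [0-4 ALLOC][5-36 FREE]
Op 2: a = realloc(a, 15) -> a = 0; heap: [0-14 ALLOC][15-36 FREE]
Op 3: free(a) -> (freed a); heap: [0-36 FREE]
Op 4: b = malloc(9) -> b = 0; heap: [0-8 ALLOC][9-36 FREE]
Op 5: free(b) -> (freed b); heap: [0-36 FREE]
Op 6: c = malloc(6) -> c = 0; heap: [0-5 ALLOC][6-36 FREE]
malloc(5): first-fit scan over [0-5 ALLOC][6-36 FREE] -> 6

Answer: 6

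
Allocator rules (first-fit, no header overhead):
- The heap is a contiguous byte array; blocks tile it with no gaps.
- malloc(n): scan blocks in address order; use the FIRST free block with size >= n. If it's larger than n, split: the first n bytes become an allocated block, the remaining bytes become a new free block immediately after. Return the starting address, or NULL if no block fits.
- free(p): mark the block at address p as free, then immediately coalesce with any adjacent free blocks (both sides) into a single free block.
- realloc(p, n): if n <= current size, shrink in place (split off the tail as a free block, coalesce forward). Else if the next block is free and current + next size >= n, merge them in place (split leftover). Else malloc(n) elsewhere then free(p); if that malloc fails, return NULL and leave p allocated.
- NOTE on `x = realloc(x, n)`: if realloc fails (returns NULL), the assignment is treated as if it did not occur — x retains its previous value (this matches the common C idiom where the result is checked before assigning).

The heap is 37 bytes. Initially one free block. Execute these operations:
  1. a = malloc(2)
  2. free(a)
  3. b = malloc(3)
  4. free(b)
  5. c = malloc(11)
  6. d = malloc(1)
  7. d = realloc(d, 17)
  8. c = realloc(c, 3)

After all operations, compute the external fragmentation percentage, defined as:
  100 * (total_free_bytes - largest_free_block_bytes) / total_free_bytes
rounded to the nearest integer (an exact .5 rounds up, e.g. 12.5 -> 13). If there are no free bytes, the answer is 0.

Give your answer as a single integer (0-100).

Op 1: a = malloc(2) -> a = 0; heap: [0-1 ALLOC][2-36 FREE]
Op 2: free(a) -> (freed a); heap: [0-36 FREE]
Op 3: b = malloc(3) -> b = 0; heap: [0-2 ALLOC][3-36 FREE]
Op 4: free(b) -> (freed b); heap: [0-36 FREE]
Op 5: c = malloc(11) -> c = 0; heap: [0-10 ALLOC][11-36 FREE]
Op 6: d = malloc(1) -> d = 11; heap: [0-10 ALLOC][11-11 ALLOC][12-36 FREE]
Op 7: d = realloc(d, 17) -> d = 11; heap: [0-10 ALLOC][11-27 ALLOC][28-36 FREE]
Op 8: c = realloc(c, 3) -> c = 0; heap: [0-2 ALLOC][3-10 FREE][11-27 ALLOC][28-36 FREE]
Free blocks: [8 9] total_free=17 largest=9 -> 100*(17-9)/17 = 800/17 ≈ 47.059 -> rounds to 47

Answer: 47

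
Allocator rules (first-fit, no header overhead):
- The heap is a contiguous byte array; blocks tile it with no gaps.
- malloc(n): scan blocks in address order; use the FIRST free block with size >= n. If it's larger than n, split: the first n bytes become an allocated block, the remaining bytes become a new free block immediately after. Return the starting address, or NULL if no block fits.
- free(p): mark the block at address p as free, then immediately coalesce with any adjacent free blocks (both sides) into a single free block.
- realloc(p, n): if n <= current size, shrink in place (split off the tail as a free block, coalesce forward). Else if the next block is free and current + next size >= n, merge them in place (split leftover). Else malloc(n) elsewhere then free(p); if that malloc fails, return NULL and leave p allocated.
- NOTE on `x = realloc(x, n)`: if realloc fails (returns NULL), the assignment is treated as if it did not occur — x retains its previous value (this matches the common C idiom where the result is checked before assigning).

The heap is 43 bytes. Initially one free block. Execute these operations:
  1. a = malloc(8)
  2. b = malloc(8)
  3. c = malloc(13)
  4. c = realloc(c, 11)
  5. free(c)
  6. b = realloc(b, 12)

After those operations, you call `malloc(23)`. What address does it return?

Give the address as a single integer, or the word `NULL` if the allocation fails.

Answer: 20

Derivation:
Op 1: a = malloc(8) -> a = 0; heap: [0-7 ALLOC][8-42 FREE]
Op 2: b = malloc(8) -> b = 8; heap: [0-7 ALLOC][8-15 ALLOC][16-42 FREE]
Op 3: c = malloc(13) -> c = 16; heap: [0-7 ALLOC][8-15 ALLOC][16-28 ALLOC][29-42 FREE]
Op 4: c = realloc(c, 11) -> c = 16; heap: [0-7 ALLOC][8-15 ALLOC][16-26 ALLOC][27-42 FREE]
Op 5: free(c) -> (freed c); heap: [0-7 ALLOC][8-15 ALLOC][16-42 FREE]
Op 6: b = realloc(b, 12) -> b = 8; heap: [0-7 ALLOC][8-19 ALLOC][20-42 FREE]
malloc(23): first-fit scan over [0-7 ALLOC][8-19 ALLOC][20-42 FREE] -> 20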